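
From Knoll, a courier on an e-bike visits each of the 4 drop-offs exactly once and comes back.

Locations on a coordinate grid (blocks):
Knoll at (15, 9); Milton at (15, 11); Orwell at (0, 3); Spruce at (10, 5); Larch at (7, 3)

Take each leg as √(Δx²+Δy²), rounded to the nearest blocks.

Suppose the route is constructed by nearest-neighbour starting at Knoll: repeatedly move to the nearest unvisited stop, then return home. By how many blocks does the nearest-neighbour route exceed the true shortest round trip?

1 blocks longer than the optimal tour.

From Knoll: Milton=2, Spruce=6, Larch=10, Orwell=16 → choose Milton (2).
From Milton: Spruce=8, Larch=11, Orwell=17 → choose Spruce (8).
From Spruce: Larch=4, Orwell=10 → choose Larch (4).
From Larch: Orwell=7 → choose Orwell (7).
NN route Knoll → Milton → Spruce → Larch → Orwell → Knoll costs 37.
Optimal: Knoll → Milton → Orwell → Larch → Spruce → Knoll costs 36 (by enumerating all 12 distinct tours).
Excess = 37 − 36 = 1.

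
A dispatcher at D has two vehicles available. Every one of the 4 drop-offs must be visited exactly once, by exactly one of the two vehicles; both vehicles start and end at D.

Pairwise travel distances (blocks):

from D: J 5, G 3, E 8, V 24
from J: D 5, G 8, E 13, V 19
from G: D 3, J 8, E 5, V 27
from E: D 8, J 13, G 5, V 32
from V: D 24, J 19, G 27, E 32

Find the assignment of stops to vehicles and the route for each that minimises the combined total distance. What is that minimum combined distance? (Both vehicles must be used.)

There are 2^3 − 1 = 7 ways to divide the 4 stops into two non-empty groups. For each, the best each vehicle can do is its own shortest tour through its group:
  {J} + {G, E, V}: 10 + 64 = 74
  {G} + {J, E, V}: 6 + 64 = 70
  {J, G} + {E, V}: 16 + 64 = 80
  {E} + {J, G, V}: 16 + 54 = 70
  {J, E} + {G, V}: 26 + 54 = 80
  {G, E} + {J, V}: 16 + 48 = 64
  … (7 splits in total)
Best: vehicle 1 D → G → E → D = 16; vehicle 2 D → J → V → D = 48; combined 64.

64 blocks — the smallest possible combined total.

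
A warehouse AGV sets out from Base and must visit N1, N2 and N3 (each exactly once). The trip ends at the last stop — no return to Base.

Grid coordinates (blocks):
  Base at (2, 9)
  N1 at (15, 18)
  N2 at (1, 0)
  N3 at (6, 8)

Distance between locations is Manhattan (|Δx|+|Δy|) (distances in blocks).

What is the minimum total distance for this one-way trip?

Shortest open route: 42 blocks.

There are 3! = 6 possible orderings.
Base→N1→N2→N3: 22+32+13 = 67
Base→N1→N3→N2: 22+19+13 = 54
Base→N2→N1→N3: 10+32+19 = 61
Base→N2→N3→N1: 10+13+19 = 42
Base→N3→N1→N2: 5+19+32 = 56
Base→N3→N2→N1: 5+13+32 = 50
The minimum is 42.
One shortest path: Base → N2 → N3 → N1.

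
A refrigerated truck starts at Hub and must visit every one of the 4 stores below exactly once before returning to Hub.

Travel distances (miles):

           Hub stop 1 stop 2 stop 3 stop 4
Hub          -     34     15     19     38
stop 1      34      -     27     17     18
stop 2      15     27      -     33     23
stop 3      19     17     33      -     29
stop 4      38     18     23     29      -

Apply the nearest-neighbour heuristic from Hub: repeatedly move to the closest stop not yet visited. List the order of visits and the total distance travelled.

From Hub: distances to unvisited — stop 2=15, stop 3=19, stop 1=34, stop 4=38. Nearest is stop 2 (15).
From stop 2: distances to unvisited — stop 4=23, stop 1=27, stop 3=33. Nearest is stop 4 (23).
From stop 4: distances to unvisited — stop 1=18, stop 3=29. Nearest is stop 1 (18).
From stop 1: distances to unvisited — stop 3=17. Nearest is stop 3 (17).
Return stop 3→Hub: 19.
Total = 15 + 23 + 18 + 17 + 19 = 92.

92 miles along Hub → stop 2 → stop 4 → stop 1 → stop 3 → Hub.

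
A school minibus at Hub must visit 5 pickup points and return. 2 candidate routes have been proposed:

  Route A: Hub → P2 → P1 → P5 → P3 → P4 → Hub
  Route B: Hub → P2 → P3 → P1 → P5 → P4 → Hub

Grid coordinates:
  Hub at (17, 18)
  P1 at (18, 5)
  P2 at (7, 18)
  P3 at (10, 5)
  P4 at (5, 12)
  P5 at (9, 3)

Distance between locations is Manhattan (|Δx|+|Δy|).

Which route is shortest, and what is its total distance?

Shortest is Route B, total 76.

Route A: 10 + 24 + 11 + 3 + 12 + 18 = 78
Route B: 10 + 16 + 8 + 11 + 13 + 18 = 76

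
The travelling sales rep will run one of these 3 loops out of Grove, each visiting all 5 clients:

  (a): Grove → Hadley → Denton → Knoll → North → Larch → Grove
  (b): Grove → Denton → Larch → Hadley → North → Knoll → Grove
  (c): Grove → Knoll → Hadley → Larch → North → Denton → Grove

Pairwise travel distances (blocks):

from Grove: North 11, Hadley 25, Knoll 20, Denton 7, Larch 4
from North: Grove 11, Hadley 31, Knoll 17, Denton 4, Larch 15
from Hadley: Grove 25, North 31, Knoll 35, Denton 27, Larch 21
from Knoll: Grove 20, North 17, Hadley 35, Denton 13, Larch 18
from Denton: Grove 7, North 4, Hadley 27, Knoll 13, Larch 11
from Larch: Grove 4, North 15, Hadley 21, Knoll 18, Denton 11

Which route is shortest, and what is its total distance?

(a): 25 + 27 + 13 + 17 + 15 + 4 = 101
(b): 7 + 11 + 21 + 31 + 17 + 20 = 107
(c): 20 + 35 + 21 + 15 + 4 + 7 = 102

101 blocks — (a) is the shortest.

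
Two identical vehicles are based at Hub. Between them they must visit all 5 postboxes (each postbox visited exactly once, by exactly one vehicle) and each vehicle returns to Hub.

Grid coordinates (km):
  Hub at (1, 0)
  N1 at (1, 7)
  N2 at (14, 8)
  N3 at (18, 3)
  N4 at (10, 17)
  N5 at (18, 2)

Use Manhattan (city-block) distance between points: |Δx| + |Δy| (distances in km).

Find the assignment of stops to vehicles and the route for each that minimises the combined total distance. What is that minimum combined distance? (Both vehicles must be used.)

There are 2^4 − 1 = 15 ways to divide the 5 stops into two non-empty groups. For each, the best each vehicle can do is its own shortest tour through its group:
  {N1} + {N2, N3, N4, N5}: 14 + 68 = 82
  {N2} + {N1, N3, N4, N5}: 42 + 68 = 110
  {N1, N2} + {N3, N4, N5}: 42 + 68 = 110
  {N3} + {N1, N2, N4, N5}: 40 + 68 = 108
  {N1, N3} + {N2, N4, N5}: 48 + 68 = 116
  {N2, N3} + {N1, N4, N5}: 50 + 68 = 118
  … (15 splits in total)
Best: vehicle 1 Hub → N1 → Hub = 14; vehicle 2 Hub → N4 → N2 → N3 → N5 → Hub = 68; combined 82.

Minimum combined distance: 82 km.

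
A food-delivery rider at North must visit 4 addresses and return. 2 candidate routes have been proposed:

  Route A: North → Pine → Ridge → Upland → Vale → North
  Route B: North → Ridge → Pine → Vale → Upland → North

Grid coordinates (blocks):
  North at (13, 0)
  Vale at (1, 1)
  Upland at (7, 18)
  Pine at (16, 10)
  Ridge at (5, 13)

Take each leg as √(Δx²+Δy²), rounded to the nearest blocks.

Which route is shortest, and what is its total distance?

56 blocks — Route A is the shortest.

Route A: 10 + 11 + 5 + 18 + 12 = 56
Route B: 15 + 11 + 17 + 18 + 19 = 80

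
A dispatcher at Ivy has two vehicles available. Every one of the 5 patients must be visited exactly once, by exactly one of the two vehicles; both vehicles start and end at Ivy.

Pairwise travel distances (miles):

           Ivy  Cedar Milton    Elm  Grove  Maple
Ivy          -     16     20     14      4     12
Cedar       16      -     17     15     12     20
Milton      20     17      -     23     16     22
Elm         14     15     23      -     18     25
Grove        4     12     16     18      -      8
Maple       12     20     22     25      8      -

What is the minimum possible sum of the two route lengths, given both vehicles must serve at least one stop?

Minimum combined distance: 88 miles.

Check every non-empty split of the stops between the two vehicles; for each half take its own optimal tour:
  {Cedar} + {Milton, Elm, Grove, Maple}: 32 + 71 = 103
  {Milton} + {Cedar, Elm, Grove, Maple}: 40 + 61 = 101
  {Cedar, Milton} + {Elm, Grove, Maple}: 53 + 51 = 104
  {Elm} + {Cedar, Milton, Grove, Maple}: 28 + 67 = 95
  {Cedar, Elm} + {Milton, Grove, Maple}: 45 + 54 = 99
  {Milton, Elm} + {Cedar, Grove, Maple}: 57 + 48 = 105
  … (15 splits in total)
  {Grove} + {Cedar, Milton, Elm, Maple}: 8 + 80 = 88  ← best
Best: vehicle 1 Ivy → Grove → Ivy = 8; vehicle 2 Ivy → Elm → Cedar → Milton → Maple → Ivy = 80; combined 88.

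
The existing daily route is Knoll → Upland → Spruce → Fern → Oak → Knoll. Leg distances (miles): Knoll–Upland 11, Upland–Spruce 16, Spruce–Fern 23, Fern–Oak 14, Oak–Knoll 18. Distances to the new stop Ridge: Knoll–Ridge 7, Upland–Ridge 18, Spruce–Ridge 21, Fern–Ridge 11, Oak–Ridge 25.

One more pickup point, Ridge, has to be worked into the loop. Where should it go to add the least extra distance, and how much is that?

Insertion cost between consecutive stops i–j is d(i,Ridge) + d(Ridge,j) − d(i,j):
  between Knoll and Upland: 7 + 18 − 11 = 14
  between Upland and Spruce: 18 + 21 − 16 = 23
  between Spruce and Fern: 21 + 11 − 23 = 9
  between Fern and Oak: 11 + 25 − 14 = 22
  between Oak and Knoll: 25 + 7 − 18 = 14
Cheapest insertion is between Spruce and Fern, adding 9.
New total = 82 + 9 = 91.

Adding 9 miles by placing Ridge on the Spruce–Fern leg.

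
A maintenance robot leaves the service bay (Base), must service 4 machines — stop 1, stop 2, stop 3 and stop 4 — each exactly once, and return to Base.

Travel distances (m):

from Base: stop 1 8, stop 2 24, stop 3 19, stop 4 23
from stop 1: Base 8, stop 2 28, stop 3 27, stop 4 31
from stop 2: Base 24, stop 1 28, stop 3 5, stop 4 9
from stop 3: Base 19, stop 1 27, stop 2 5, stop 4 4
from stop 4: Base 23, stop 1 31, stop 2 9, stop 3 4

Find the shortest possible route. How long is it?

Minimum total distance: 68 m.

Base→stop 1→stop 2→stop 3→stop 4→Base: 8+28+5+4+23 = 68
Base→stop 1→stop 2→stop 4→stop 3→Base: 8+28+9+4+19 = 68
Base→stop 1→stop 3→stop 2→stop 4→Base: 8+27+5+9+23 = 72
Base→stop 1→stop 3→stop 4→stop 2→Base: 8+27+4+9+24 = 72
Base→stop 1→stop 4→stop 2→stop 3→Base: 8+31+9+5+19 = 72
Base→stop 1→stop 4→stop 3→stop 2→Base: 8+31+4+5+24 = 72
Base→stop 2→stop 1→stop 3→stop 4→Base: 24+28+27+4+23 = 106
Base→stop 2→stop 1→stop 4→stop 3→Base: 24+28+31+4+19 = 106
Base→stop 2→stop 3→stop 1→stop 4→Base: 24+5+27+31+23 = 110
Base→stop 2→stop 4→stop 1→stop 3→Base: 24+9+31+27+19 = 110
Base→stop 3→stop 1→stop 2→stop 4→Base: 19+27+28+9+23 = 106
Base→stop 3→stop 2→stop 1→stop 4→Base: 19+5+28+31+23 = 106
The minimum is 68.
One optimal route: Base → stop 1 → stop 2 → stop 3 → stop 4 → Base (or its reverse).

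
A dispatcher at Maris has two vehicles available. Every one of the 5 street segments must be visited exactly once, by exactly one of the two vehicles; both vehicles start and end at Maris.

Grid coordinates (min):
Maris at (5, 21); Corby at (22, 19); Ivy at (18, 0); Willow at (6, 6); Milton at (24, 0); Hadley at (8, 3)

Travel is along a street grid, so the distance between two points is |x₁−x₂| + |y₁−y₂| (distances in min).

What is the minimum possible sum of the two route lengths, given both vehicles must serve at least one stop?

112 min — the smallest possible combined total.

There are 2^4 − 1 = 15 ways to divide the 5 stops into two non-empty groups. For each, the best each vehicle can do is its own shortest tour through its group:
  {Corby} + {Ivy, Willow, Milton, Hadley}: 38 + 80 = 118
  {Ivy} + {Corby, Willow, Milton, Hadley}: 68 + 80 = 148
  {Corby, Ivy} + {Willow, Milton, Hadley}: 76 + 80 = 156
  {Willow} + {Corby, Ivy, Milton, Hadley}: 32 + 80 = 112
  {Corby, Willow} + {Ivy, Milton, Hadley}: 64 + 80 = 144
  {Ivy, Willow} + {Corby, Milton, Hadley}: 68 + 80 = 148
  … (15 splits in total)
Best: vehicle 1 Maris → Willow → Maris = 32; vehicle 2 Maris → Corby → Milton → Ivy → Hadley → Maris = 80; combined 112.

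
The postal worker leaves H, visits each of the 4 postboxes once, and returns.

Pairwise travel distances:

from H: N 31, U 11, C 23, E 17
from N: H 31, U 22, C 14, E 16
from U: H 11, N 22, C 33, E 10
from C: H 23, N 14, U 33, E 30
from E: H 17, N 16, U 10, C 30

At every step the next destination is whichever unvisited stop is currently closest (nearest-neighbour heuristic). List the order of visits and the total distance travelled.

Total distance 74 via the nearest-neighbour route H → U → E → N → C → H.

H → [U:11 / E:17 / C:23 / N:31] → U (11)
U → [E:10 / N:22 / C:33] → E (10)
E → [N:16 / C:30] → N (16)
N → [C:14] → C (14)
Return C→H: 23.
Total = 11 + 10 + 16 + 14 + 23 = 74.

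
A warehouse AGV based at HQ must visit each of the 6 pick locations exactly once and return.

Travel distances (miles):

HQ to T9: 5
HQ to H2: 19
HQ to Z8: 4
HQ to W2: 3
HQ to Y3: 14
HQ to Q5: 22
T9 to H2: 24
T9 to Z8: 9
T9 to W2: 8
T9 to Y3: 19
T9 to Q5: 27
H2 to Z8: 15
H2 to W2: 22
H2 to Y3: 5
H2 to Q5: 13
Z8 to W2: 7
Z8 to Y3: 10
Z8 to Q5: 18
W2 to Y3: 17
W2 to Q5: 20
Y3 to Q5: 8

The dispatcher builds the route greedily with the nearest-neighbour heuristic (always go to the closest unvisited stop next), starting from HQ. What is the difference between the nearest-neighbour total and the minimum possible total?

HQ: W2=3, Z8=4, T9=5, Y3=14, H2=19, Q5=22 ⇒ W2
W2: Z8=7, T9=8, Y3=17, Q5=20, H2=22 ⇒ Z8
Z8: T9=9, Y3=10, H2=15, Q5=18 ⇒ T9
T9: Y3=19, H2=24, Q5=27 ⇒ Y3
Y3: H2=5, Q5=8 ⇒ H2
H2: Q5=13 ⇒ Q5
NN route HQ → W2 → Z8 → T9 → Y3 → H2 → Q5 → HQ costs 78.
Optimal: HQ → T9 → Z8 → H2 → Y3 → Q5 → W2 → HQ costs 65 (by enumerating all 360 distinct tours).
Excess = 78 − 65 = 13.

Excess over optimum: 13 miles.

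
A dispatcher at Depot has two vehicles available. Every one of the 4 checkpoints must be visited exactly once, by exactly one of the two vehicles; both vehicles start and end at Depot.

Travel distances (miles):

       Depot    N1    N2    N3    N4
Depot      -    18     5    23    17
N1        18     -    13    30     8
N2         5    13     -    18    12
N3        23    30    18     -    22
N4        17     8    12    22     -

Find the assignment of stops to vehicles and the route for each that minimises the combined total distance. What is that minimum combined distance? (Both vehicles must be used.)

Check every non-empty split of the stops between the two vehicles; for each half take its own optimal tour:
  {N1} + {N2, N3, N4}: 36 + 62 = 98
  {N2} + {N1, N3, N4}: 10 + 71 = 81
  {N1, N2} + {N3, N4}: 36 + 62 = 98
  {N3} + {N1, N2, N4}: 46 + 43 = 89
  {N1, N3} + {N2, N4}: 71 + 34 = 105
  {N2, N3} + {N1, N4}: 46 + 43 = 89
  … (7 splits in total)
Best: vehicle 1 Depot → N2 → Depot = 10; vehicle 2 Depot → N1 → N4 → N3 → Depot = 71; combined 81.

81 miles — the smallest possible combined total.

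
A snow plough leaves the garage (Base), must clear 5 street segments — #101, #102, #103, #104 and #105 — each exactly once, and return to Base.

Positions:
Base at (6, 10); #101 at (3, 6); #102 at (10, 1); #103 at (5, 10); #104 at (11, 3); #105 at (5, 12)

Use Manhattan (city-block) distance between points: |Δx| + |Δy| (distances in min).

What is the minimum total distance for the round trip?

38 min — the shortest possible round trip.

Base → #101 → #102 → #103 → #104 → #105 → Base: 7+12+14+13+15+3 = 64
Base → #101 → #102 → #103 → #105 → #104 → Base: 7+12+14+2+15+12 = 62
Base → #101 → #102 → #104 → #103 → #105 → Base: 7+12+3+13+2+3 = 40
Base → #101 → #102 → #104 → #105 → #103 → Base: 7+12+3+15+2+1 = 40
Base → #101 → #102 → #105 → #103 → #104 → Base: 7+12+16+2+13+12 = 62
Base → #101 → #102 → #105 → #104 → #103 → Base: 7+12+16+15+13+1 = 64
Base → #101 → #103 → #102 → #104 → #105 → Base: 7+6+14+3+15+3 = 48
Base → #101 → #103 → #102 → #105 → #104 → Base: 7+6+14+16+15+12 = 70
Base → #101 → #103 → #104 → #102 → #105 → Base: 7+6+13+3+16+3 = 48
Base → #101 → #103 → #104 → #105 → #102 → Base: 7+6+13+15+16+13 = 70
Base → #101 → #103 → #105 → #102 → #104 → Base: 7+6+2+16+3+12 = 46
Base → #101 → #103 → #105 → #104 → #102 → Base: 7+6+2+15+3+13 = 46
Base → #101 → #104 → #102 → #103 → #105 → Base: 7+11+3+14+2+3 = 40
Base → #101 → #104 → #102 → #105 → #103 → Base: 7+11+3+16+2+1 = 40
… (46 more)
Base → #102 → #104 → #101 → #103 → #105 → Base: 13+3+11+6+2+3 = 38  ← best
The minimum is 38.
One optimal route: Base → #102 → #104 → #101 → #103 → #105 → Base (or its reverse).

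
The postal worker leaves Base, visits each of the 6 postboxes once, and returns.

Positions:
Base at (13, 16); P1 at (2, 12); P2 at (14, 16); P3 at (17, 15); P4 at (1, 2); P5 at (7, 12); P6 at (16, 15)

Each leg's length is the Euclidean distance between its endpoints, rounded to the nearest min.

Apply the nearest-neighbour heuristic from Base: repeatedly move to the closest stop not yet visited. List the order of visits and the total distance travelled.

47 min along Base → P2 → P6 → P3 → P5 → P1 → P4 → Base.

Base → [P2:1 / P6:3 / P3:4 / P5:7 / P1:12 / P4:18] → P2 (1)
P2 → [P6:2 / P3:3 / P5:8 / P1:13 / P4:19] → P6 (2)
P6 → [P3:1 / P5:9 / P1:14 / P4:20] → P3 (1)
P3 → [P5:10 / P1:15 / P4:21] → P5 (10)
P5 → [P1:5 / P4:12] → P1 (5)
P1 → [P4:10] → P4 (10)
Return P4→Base: 18.
Total = 1 + 2 + 1 + 10 + 5 + 10 + 18 = 47.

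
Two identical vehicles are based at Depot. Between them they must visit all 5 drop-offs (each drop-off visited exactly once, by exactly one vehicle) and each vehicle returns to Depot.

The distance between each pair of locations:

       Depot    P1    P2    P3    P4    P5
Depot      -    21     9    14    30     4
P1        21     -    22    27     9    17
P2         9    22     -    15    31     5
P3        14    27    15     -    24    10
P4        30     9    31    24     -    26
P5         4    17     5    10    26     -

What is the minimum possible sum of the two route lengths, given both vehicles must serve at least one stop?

Minimum combined distance: 86.

There are 2^4 − 1 = 15 ways to divide the 5 stops into two non-empty groups. For each, the best each vehicle can do is its own shortest tour through its group:
  {P1} + {P2, P3, P4, P5}: 42 + 78 = 120
  {P2} + {P1, P3, P4, P5}: 18 + 68 = 86
  {P1, P2} + {P3, P4, P5}: 52 + 68 = 120
  {P3} + {P1, P2, P4, P5}: 28 + 70 = 98
  {P1, P3} + {P2, P4, P5}: 62 + 70 = 132
  {P2, P3} + {P1, P4, P5}: 38 + 60 = 98
  … (15 splits in total)
Best: vehicle 1 Depot → P2 → Depot = 18; vehicle 2 Depot → P1 → P4 → P3 → P5 → Depot = 68; combined 86.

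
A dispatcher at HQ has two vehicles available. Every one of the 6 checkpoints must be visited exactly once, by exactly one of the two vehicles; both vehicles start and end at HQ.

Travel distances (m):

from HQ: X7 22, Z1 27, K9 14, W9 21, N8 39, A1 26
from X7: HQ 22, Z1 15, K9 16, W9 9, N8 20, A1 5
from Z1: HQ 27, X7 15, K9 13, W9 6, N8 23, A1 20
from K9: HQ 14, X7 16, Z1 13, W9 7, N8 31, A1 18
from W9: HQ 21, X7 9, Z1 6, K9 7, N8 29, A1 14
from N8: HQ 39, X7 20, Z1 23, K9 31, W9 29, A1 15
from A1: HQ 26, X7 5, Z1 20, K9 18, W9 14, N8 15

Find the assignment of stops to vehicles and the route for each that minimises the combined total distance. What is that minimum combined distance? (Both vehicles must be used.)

Minimum combined distance: 120 m.

Try each way of splitting the stops between the two vehicles (each non-empty) and, for each split, find the best tour for each vehicle:
  {X7} + {Z1, K9, W9, N8, A1}: 44 + 91 = 135
  {Z1} + {X7, K9, W9, N8, A1}: 54 + 89 = 143
  {X7, Z1} + {K9, W9, N8, A1}: 64 + 89 = 153
  {K9} + {X7, Z1, W9, N8, A1}: 28 + 92 = 120
  {X7, K9} + {Z1, W9, N8, A1}: 52 + 91 = 143
  {Z1, K9} + {X7, W9, N8, A1}: 54 + 89 = 143
  … (31 splits in total)
Best: vehicle 1 HQ → K9 → HQ = 28; vehicle 2 HQ → X7 → A1 → N8 → Z1 → W9 → HQ = 92; combined 120.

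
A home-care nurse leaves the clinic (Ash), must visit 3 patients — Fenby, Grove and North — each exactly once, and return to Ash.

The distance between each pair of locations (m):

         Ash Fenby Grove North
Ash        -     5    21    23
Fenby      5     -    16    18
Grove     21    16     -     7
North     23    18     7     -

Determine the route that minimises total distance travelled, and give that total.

51 m — the shortest possible round trip.

There are 3 distinct closed tours to check (reversals are equivalent).
Ash-Fenby-Grove-North-Ash: 5+16+7+23 = 51
Ash-Fenby-North-Grove-Ash: 5+18+7+21 = 51
Ash-Grove-Fenby-North-Ash: 21+16+18+23 = 78
The minimum is 51.
One optimal route: Ash → Fenby → Grove → North → Ash (or its reverse).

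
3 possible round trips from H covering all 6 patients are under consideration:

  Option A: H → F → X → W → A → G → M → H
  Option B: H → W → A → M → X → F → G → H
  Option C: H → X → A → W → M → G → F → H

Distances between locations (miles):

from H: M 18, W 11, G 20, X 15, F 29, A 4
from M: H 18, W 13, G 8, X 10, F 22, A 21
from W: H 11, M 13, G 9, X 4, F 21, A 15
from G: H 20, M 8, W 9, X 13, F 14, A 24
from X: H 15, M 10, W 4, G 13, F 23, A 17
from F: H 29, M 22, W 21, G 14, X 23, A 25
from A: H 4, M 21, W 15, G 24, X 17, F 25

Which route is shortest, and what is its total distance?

Option A: 29 + 23 + 4 + 15 + 24 + 8 + 18 = 121
Option B: 11 + 15 + 21 + 10 + 23 + 14 + 20 = 114
Option C: 15 + 17 + 15 + 13 + 8 + 14 + 29 = 111

111 miles — Option C is the shortest.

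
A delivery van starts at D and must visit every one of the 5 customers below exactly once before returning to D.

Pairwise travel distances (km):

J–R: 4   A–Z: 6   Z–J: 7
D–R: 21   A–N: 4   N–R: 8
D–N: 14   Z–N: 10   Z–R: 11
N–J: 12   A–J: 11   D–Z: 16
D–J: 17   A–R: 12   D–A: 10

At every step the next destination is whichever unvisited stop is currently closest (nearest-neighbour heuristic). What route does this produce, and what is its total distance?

At D the remaining stops are A 10, N 14, Z 16, J 17, R 21; go to A.
At A the remaining stops are N 4, Z 6, J 11, R 12; go to N.
At N the remaining stops are R 8, Z 10, J 12; go to R.
At R the remaining stops are J 4, Z 11; go to J.
At J the remaining stops are Z 7; go to Z.
Return Z→D: 16.
Total = 10 + 4 + 8 + 4 + 7 + 16 = 49.

49 km along D → A → N → R → J → Z → D.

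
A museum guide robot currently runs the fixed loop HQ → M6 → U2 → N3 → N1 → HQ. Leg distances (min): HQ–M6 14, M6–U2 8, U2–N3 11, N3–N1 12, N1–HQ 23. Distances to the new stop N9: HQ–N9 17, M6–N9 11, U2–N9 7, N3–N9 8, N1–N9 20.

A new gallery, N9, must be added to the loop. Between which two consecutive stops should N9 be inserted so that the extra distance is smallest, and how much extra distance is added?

Insertion cost between consecutive stops i–j is d(i,N9) + d(N9,j) − d(i,j):
  between HQ and M6: 17 + 11 − 14 = 14
  between M6 and U2: 11 + 7 − 8 = 10
  between U2 and N3: 7 + 8 − 11 = 4
  between N3 and N1: 8 + 20 − 12 = 16
  between N1 and HQ: 20 + 17 − 23 = 14
Cheapest insertion is between U2 and N3, adding 4.
New total = 68 + 4 = 72.

Adding 4 min by placing N9 on the U2–N3 leg.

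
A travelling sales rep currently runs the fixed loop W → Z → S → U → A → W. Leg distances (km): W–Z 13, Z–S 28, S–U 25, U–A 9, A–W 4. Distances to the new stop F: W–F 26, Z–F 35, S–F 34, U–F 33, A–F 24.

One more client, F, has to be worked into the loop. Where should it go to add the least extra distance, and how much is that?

+41 km — insert F between Z and S.

Insertion cost between consecutive stops i–j is d(i,F) + d(F,j) − d(i,j):
  between W and Z: 26 + 35 − 13 = 48
  between Z and S: 35 + 34 − 28 = 41
  between S and U: 34 + 33 − 25 = 42
  between U and A: 33 + 24 − 9 = 48
  between A and W: 24 + 26 − 4 = 46
Cheapest insertion is between Z and S, adding 41.
New total = 79 + 41 = 120.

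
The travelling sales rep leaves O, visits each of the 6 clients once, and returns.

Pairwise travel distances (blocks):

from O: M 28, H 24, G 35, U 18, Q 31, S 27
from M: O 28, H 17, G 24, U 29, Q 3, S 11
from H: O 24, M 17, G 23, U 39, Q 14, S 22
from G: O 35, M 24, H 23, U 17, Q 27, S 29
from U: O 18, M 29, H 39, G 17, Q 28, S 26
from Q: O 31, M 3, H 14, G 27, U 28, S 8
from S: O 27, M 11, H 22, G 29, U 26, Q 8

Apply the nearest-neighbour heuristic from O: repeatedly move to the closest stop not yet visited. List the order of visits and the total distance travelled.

113 blocks along O → U → G → H → Q → M → S → O.

At O the remaining stops are U 18, H 24, S 27, M 28, Q 31, G 35; go to U.
At U the remaining stops are G 17, S 26, Q 28, M 29, H 39; go to G.
At G the remaining stops are H 23, M 24, Q 27, S 29; go to H.
At H the remaining stops are Q 14, M 17, S 22; go to Q.
At Q the remaining stops are M 3, S 8; go to M.
At M the remaining stops are S 11; go to S.
Return S→O: 27.
Total = 18 + 17 + 23 + 14 + 3 + 11 + 27 = 113.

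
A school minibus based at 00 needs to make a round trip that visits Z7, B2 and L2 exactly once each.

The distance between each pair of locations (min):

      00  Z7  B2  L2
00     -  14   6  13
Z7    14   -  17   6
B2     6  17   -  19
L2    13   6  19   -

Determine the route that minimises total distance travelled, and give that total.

There are 3 distinct closed tours to check (reversals are equivalent).
00-Z7-B2-L2-00: 14+17+19+13 = 63
00-Z7-L2-B2-00: 14+6+19+6 = 45
00-B2-Z7-L2-00: 6+17+6+13 = 42
The minimum is 42.
One optimal route: 00 → B2 → Z7 → L2 → 00 (or its reverse).

Shortest round trip = 42 min.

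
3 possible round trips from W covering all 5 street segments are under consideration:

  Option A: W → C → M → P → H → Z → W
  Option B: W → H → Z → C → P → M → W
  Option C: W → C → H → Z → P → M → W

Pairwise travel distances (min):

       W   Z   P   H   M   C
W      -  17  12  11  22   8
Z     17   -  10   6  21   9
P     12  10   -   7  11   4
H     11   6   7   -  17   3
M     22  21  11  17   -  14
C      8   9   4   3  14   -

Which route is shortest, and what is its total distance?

Option A: 8 + 14 + 11 + 7 + 6 + 17 = 63
Option B: 11 + 6 + 9 + 4 + 11 + 22 = 63
Option C: 8 + 3 + 6 + 10 + 11 + 22 = 60

60 min — Option C is the shortest.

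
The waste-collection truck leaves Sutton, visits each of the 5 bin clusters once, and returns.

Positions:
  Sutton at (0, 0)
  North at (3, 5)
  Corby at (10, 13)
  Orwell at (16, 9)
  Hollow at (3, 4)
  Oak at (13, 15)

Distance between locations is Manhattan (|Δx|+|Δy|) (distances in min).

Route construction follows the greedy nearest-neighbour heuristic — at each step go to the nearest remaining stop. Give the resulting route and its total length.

From Sutton: distances to unvisited — Hollow=7, North=8, Corby=23, Orwell=25, Oak=28. Nearest is Hollow (7).
From Hollow: distances to unvisited — North=1, Corby=16, Orwell=18, Oak=21. Nearest is North (1).
From North: distances to unvisited — Corby=15, Orwell=17, Oak=20. Nearest is Corby (15).
From Corby: distances to unvisited — Oak=5, Orwell=10. Nearest is Oak (5).
From Oak: distances to unvisited — Orwell=9. Nearest is Orwell (9).
Return Orwell→Sutton: 25.
Total = 7 + 1 + 15 + 5 + 9 + 25 = 62.

Total distance 62 min via the nearest-neighbour route Sutton → Hollow → North → Corby → Oak → Orwell → Sutton.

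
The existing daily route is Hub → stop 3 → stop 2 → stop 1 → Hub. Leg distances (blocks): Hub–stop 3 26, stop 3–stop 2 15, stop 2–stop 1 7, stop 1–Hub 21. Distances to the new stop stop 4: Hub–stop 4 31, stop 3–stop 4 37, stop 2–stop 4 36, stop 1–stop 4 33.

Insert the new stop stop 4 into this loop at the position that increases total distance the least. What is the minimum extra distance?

Insertion cost between consecutive stops i–j is d(i,stop 4) + d(stop 4,j) − d(i,j):
  between Hub and stop 3: 31 + 37 − 26 = 42
  between stop 3 and stop 2: 37 + 36 − 15 = 58
  between stop 2 and stop 1: 36 + 33 − 7 = 62
  between stop 1 and Hub: 33 + 31 − 21 = 43
Cheapest insertion is between Hub and stop 3, adding 42.
New total = 69 + 42 = 111.

Adding 42 blocks by placing stop 4 on the Hub–stop 3 leg.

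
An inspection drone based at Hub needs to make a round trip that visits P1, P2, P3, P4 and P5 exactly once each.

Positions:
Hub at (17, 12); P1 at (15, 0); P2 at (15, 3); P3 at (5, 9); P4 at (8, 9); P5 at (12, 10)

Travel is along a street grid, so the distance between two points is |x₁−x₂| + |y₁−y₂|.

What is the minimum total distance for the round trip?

Minimum total distance: 48.

With 5 stops there are 5!/2 = 60 distinct round trips (a route and its reverse cost the same).
Hub-P1-P2-P3-P4-P5-Hub: 14+3+16+3+5+7 = 48
Hub-P1-P2-P3-P5-P4-Hub: 14+3+16+8+5+12 = 58
Hub-P1-P2-P4-P3-P5-Hub: 14+3+13+3+8+7 = 48
Hub-P1-P2-P4-P5-P3-Hub: 14+3+13+5+8+15 = 58
Hub-P1-P2-P5-P3-P4-Hub: 14+3+10+8+3+12 = 50
Hub-P1-P2-P5-P4-P3-Hub: 14+3+10+5+3+15 = 50
Hub-P1-P3-P2-P4-P5-Hub: 14+19+16+13+5+7 = 74
Hub-P1-P3-P2-P5-P4-Hub: 14+19+16+10+5+12 = 76
Hub-P1-P3-P4-P2-P5-Hub: 14+19+3+13+10+7 = 66
Hub-P1-P3-P4-P5-P2-Hub: 14+19+3+5+10+11 = 62
Hub-P1-P3-P5-P2-P4-Hub: 14+19+8+10+13+12 = 76
Hub-P1-P3-P5-P4-P2-Hub: 14+19+8+5+13+11 = 70
Hub-P1-P4-P2-P3-P5-Hub: 14+16+13+16+8+7 = 74
Hub-P1-P4-P2-P5-P3-Hub: 14+16+13+10+8+15 = 76
… (46 more)
The minimum is 48.
One optimal route: Hub → P1 → P2 → P3 → P4 → P5 → Hub (or its reverse).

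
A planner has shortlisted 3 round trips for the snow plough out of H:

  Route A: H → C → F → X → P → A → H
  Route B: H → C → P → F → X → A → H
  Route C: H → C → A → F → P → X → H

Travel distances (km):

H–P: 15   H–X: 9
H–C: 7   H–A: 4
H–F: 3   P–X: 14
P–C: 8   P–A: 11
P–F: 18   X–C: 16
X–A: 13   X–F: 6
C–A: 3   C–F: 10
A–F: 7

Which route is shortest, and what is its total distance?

Shortest is Route A, total 52 km.

Route A: 7 + 10 + 6 + 14 + 11 + 4 = 52
Route B: 7 + 8 + 18 + 6 + 13 + 4 = 56
Route C: 7 + 3 + 7 + 18 + 14 + 9 = 58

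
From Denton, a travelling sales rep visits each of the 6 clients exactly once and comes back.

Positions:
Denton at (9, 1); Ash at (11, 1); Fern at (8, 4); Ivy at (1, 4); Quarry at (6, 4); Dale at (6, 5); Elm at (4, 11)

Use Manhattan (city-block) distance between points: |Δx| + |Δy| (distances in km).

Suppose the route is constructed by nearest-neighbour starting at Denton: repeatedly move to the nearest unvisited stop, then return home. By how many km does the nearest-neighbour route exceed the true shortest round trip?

2 km longer than the optimal tour.

From Denton: Ash=2, Fern=4, Quarry=6, Dale=7, Ivy=11, Elm=15 → choose Ash (2).
From Ash: Fern=6, Quarry=8, Dale=9, Ivy=13, Elm=17 → choose Fern (6).
From Fern: Quarry=2, Dale=3, Ivy=7, Elm=11 → choose Quarry (2).
From Quarry: Dale=1, Ivy=5, Elm=9 → choose Dale (1).
From Dale: Ivy=6, Elm=8 → choose Ivy (6).
From Ivy: Elm=10 → choose Elm (10).
NN route Denton → Ash → Fern → Quarry → Dale → Ivy → Elm → Denton costs 42.
Optimal: Denton → Ash → Fern → Ivy → Elm → Dale → Quarry → Denton costs 40 (by enumerating all 360 distinct tours).
Excess = 42 − 40 = 2.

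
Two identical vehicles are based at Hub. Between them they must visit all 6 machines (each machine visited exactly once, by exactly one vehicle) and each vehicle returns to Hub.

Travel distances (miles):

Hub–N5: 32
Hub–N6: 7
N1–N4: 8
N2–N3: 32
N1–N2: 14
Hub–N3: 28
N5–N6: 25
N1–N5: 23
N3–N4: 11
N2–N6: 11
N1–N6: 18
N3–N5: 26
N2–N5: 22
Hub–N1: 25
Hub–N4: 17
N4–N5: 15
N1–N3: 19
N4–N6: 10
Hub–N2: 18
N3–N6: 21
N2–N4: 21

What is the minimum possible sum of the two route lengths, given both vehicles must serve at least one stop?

There are 2^5 − 1 = 31 ways to divide the 6 stops into two non-empty groups. For each, the best each vehicle can do is its own shortest tour through its group:
  {N1} + {N2, N3, N4, N5, N6}: 50 + 94 = 144
  {N2} + {N1, N3, N4, N5, N6}: 36 + 102 = 138
  {N1, N2} + {N3, N4, N5, N6}: 57 + 86 = 143
  {N3} + {N1, N2, N4, N5, N6}: 56 + 87 = 143
  {N1, N3} + {N2, N4, N5, N6}: 72 + 72 = 144
  {N2, N3} + {N1, N4, N5, N6}: 78 + 80 = 158
  … (31 splits in total)
  {N1, N2, N3, N4, N5} + {N6}: 109 + 14 = 123  ← best
Best: vehicle 1 Hub → N2 → N1 → N3 → N4 → N5 → Hub = 109; vehicle 2 Hub → N6 → Hub = 14; combined 123.

123 miles — the smallest possible combined total.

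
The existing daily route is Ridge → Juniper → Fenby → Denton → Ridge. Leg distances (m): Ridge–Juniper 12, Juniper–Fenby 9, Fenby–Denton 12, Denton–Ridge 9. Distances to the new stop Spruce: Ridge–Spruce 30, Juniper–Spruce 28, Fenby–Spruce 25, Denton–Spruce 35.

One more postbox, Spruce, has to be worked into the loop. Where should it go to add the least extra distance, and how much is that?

+44 m — insert Spruce between Juniper and Fenby.

Insertion cost between consecutive stops i–j is d(i,Spruce) + d(Spruce,j) − d(i,j):
  between Ridge and Juniper: 30 + 28 − 12 = 46
  between Juniper and Fenby: 28 + 25 − 9 = 44
  between Fenby and Denton: 25 + 35 − 12 = 48
  between Denton and Ridge: 35 + 30 − 9 = 56
Cheapest insertion is between Juniper and Fenby, adding 44.
New total = 42 + 44 = 86.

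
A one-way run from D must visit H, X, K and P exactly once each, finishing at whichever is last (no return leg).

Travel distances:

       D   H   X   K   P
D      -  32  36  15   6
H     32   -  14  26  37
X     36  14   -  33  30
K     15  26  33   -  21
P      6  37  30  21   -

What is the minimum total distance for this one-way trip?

Shortest open route: 67.

There are 4! = 24 possible orderings.
D - H - X - K - P: 32+14+33+21 = 100
D - H - X - P - K: 32+14+30+21 = 97
D - H - K - X - P: 32+26+33+30 = 121
D - H - K - P - X: 32+26+21+30 = 109
D - H - P - X - K: 32+37+30+33 = 132
D - H - P - K - X: 32+37+21+33 = 123
D - X - H - K - P: 36+14+26+21 = 97
D - X - H - P - K: 36+14+37+21 = 108
D - X - K - H - P: 36+33+26+37 = 132
D - X - K - P - H: 36+33+21+37 = 127
D - X - P - H - K: 36+30+37+26 = 129
D - X - P - K - H: 36+30+21+26 = 113
D - K - H - X - P: 15+26+14+30 = 85
D - K - H - P - X: 15+26+37+30 = 108
… (10 more)
D - P - K - H - X: 6+21+26+14 = 67  ← best
The minimum is 67.
One shortest path: D → P → K → H → X.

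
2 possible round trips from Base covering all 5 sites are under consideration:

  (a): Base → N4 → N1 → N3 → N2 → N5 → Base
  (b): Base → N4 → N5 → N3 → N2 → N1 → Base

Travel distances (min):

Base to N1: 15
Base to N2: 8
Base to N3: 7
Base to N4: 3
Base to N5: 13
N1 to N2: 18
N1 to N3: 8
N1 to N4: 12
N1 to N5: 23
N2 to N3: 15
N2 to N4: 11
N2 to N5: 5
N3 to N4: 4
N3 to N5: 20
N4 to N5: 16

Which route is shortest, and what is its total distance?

(a): 3 + 12 + 8 + 15 + 5 + 13 = 56
(b): 3 + 16 + 20 + 15 + 18 + 15 = 87

Shortest is (a), total 56 min.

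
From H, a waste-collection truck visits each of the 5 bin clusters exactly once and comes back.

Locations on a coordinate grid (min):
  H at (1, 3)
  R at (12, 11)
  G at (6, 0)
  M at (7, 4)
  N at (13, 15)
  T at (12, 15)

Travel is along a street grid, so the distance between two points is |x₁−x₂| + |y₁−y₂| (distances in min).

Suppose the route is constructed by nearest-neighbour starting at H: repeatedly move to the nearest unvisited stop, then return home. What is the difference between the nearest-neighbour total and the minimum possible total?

4 min longer than the optimal tour.

From H: M=7, G=8, R=19, T=23, N=24 → choose M (7).
From M: G=5, R=12, T=16, N=17 → choose G (5).
From G: R=17, T=21, N=22 → choose R (17).
From R: T=4, N=5 → choose T (4).
From T: N=1 → choose N (1).
NN route H → M → G → R → T → N → H costs 58.
Optimal: H → R → N → T → M → G → H costs 54 (by enumerating all 60 distinct tours).
Excess = 58 − 54 = 4.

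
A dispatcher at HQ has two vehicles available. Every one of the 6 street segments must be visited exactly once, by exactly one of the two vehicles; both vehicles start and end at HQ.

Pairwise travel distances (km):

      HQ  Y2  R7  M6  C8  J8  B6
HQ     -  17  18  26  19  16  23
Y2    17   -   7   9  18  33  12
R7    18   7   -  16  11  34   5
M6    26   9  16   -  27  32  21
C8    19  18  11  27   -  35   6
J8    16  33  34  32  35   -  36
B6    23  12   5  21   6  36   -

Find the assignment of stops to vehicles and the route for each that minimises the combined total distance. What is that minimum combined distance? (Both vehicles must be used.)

104 km — the smallest possible combined total.

Check every non-empty split of the stops between the two vehicles; for each half take its own optimal tour:
  {Y2} + {R7, M6, C8, J8, B6}: 34 + 94 = 128
  {R7} + {Y2, M6, C8, J8, B6}: 36 + 94 = 130
  {Y2, R7} + {M6, C8, J8, B6}: 42 + 94 = 136
  {M6} + {Y2, R7, C8, J8, B6}: 52 + 86 = 138
  {Y2, M6} + {R7, C8, J8, B6}: 52 + 80 = 132
  {R7, M6} + {Y2, C8, J8, B6}: 60 + 86 = 146
  … (31 splits in total)
  {J8} + {Y2, R7, M6, C8, B6}: 32 + 72 = 104  ← best
Best: vehicle 1 HQ → J8 → HQ = 32; vehicle 2 HQ → Y2 → M6 → R7 → B6 → C8 → HQ = 72; combined 104.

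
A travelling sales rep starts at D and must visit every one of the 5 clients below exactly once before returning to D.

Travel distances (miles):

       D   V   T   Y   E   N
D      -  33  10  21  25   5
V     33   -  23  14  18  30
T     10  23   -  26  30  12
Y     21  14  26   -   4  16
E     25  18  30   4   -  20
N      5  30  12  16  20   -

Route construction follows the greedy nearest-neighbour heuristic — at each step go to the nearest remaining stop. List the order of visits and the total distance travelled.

Nearest-neighbour total = 83 miles; route D → N → T → V → Y → E → D.

D → [N:5 / T:10 / Y:21 / E:25 / V:33] → N (5)
N → [T:12 / Y:16 / E:20 / V:30] → T (12)
T → [V:23 / Y:26 / E:30] → V (23)
V → [Y:14 / E:18] → Y (14)
Y → [E:4] → E (4)
Return E→D: 25.
Total = 5 + 12 + 23 + 14 + 4 + 25 = 83.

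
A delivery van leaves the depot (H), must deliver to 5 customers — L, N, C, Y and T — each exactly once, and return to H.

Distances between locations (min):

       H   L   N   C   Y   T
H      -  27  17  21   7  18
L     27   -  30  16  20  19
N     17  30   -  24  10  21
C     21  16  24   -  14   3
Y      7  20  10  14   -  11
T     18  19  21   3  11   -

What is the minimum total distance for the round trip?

84 min — the shortest possible round trip.

H → L → N → C → Y → T → H: 27+30+24+14+11+18 = 124
H → L → N → C → T → Y → H: 27+30+24+3+11+7 = 102
H → L → N → Y → C → T → H: 27+30+10+14+3+18 = 102
H → L → N → Y → T → C → H: 27+30+10+11+3+21 = 102
H → L → N → T → C → Y → H: 27+30+21+3+14+7 = 102
H → L → N → T → Y → C → H: 27+30+21+11+14+21 = 124
H → L → C → N → Y → T → H: 27+16+24+10+11+18 = 106
H → L → C → N → T → Y → H: 27+16+24+21+11+7 = 106
H → L → C → Y → N → T → H: 27+16+14+10+21+18 = 106
H → L → C → Y → T → N → H: 27+16+14+11+21+17 = 106
H → L → C → T → N → Y → H: 27+16+3+21+10+7 = 84
H → L → C → T → Y → N → H: 27+16+3+11+10+17 = 84
H → L → Y → N → C → T → H: 27+20+10+24+3+18 = 102
H → L → Y → N → T → C → H: 27+20+10+21+3+21 = 102
… (46 more)
The minimum is 84.
One optimal route: H → L → C → T → N → Y → H (or its reverse).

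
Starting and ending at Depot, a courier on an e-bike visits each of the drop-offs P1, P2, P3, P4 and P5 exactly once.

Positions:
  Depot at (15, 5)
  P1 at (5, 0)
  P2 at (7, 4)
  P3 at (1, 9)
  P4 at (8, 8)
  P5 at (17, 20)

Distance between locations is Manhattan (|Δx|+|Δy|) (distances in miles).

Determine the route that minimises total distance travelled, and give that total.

74 miles — the shortest possible round trip.

There are 60 distinct closed tours to check (reversals are equivalent).
Depot-P1-P2-P3-P4-P5-Depot: 15+6+11+8+21+17 = 78
Depot-P1-P2-P3-P5-P4-Depot: 15+6+11+27+21+10 = 90
Depot-P1-P2-P4-P3-P5-Depot: 15+6+5+8+27+17 = 78
Depot-P1-P2-P4-P5-P3-Depot: 15+6+5+21+27+18 = 92
Depot-P1-P2-P5-P3-P4-Depot: 15+6+26+27+8+10 = 92
Depot-P1-P2-P5-P4-P3-Depot: 15+6+26+21+8+18 = 94
Depot-P1-P3-P2-P4-P5-Depot: 15+13+11+5+21+17 = 82
Depot-P1-P3-P2-P5-P4-Depot: 15+13+11+26+21+10 = 96
Depot-P1-P3-P4-P2-P5-Depot: 15+13+8+5+26+17 = 84
Depot-P1-P3-P4-P5-P2-Depot: 15+13+8+21+26+9 = 92
Depot-P1-P3-P5-P2-P4-Depot: 15+13+27+26+5+10 = 96
Depot-P1-P3-P5-P4-P2-Depot: 15+13+27+21+5+9 = 90
Depot-P1-P4-P2-P3-P5-Depot: 15+11+5+11+27+17 = 86
Depot-P1-P4-P2-P5-P3-Depot: 15+11+5+26+27+18 = 102
… (46 more)
Depot-P2-P1-P3-P4-P5-Depot: 9+6+13+8+21+17 = 74  ← best
The minimum is 74.
One optimal route: Depot → P2 → P1 → P3 → P4 → P5 → Depot (or its reverse).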